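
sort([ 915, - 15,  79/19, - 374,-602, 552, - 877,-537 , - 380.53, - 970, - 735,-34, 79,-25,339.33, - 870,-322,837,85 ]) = [ - 970, - 877,-870, - 735, - 602,-537, - 380.53 , - 374, - 322, - 34, - 25,-15 , 79/19, 79, 85, 339.33,552,837 , 915] 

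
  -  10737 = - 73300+62563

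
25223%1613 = 1028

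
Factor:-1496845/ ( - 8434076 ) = 2^(- 2 )*5^1*7^(-1)*37^(- 1)*1163^ ( - 1 )  *42767^1 = 213835/1204868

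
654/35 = 18 + 24/35 = 18.69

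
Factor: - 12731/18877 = -29^1*43^( - 1)=-29/43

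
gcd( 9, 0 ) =9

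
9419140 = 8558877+860263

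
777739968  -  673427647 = 104312321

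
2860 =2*1430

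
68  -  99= - 31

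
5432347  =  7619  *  713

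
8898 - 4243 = 4655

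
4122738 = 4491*918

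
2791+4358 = 7149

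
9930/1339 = 9930/1339=7.42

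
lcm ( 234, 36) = 468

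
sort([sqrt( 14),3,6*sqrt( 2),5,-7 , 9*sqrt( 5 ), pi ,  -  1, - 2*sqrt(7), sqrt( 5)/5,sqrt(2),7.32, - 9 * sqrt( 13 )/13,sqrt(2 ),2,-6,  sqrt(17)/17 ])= [ - 7  , - 6,  -  2*sqrt ( 7 ), - 9*sqrt( 13 )/13, - 1 , sqrt(17) /17, sqrt( 5)/5 , sqrt(2) , sqrt( 2 ),2, 3 , pi,sqrt( 14),5,7.32,6*sqrt( 2 ),  9 *sqrt( 5)]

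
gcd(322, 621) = 23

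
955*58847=56198885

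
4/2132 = 1/533=0.00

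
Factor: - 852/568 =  - 3/2 = - 2^( - 1)*3^1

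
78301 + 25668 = 103969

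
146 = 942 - 796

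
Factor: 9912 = 2^3*3^1*7^1*59^1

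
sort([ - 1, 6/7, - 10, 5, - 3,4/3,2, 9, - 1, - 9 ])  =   [ - 10, - 9, - 3, - 1, - 1 , 6/7,4/3, 2, 5, 9]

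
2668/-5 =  - 534 + 2/5=-533.60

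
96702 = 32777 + 63925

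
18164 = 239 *76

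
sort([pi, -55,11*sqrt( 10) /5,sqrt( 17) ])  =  [  -  55, pi,sqrt( 17 ),11*sqrt( 10 )/5] 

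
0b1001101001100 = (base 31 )54B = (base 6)34512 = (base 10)4940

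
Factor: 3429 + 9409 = 12838 = 2^1 * 7^2*131^1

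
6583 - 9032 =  - 2449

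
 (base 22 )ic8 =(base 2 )10001100011000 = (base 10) 8984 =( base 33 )888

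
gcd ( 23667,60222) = 3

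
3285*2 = 6570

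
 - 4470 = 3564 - 8034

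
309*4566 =1410894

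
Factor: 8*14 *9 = 2^4*3^2*7^1 = 1008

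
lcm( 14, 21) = 42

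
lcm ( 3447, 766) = 6894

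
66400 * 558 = 37051200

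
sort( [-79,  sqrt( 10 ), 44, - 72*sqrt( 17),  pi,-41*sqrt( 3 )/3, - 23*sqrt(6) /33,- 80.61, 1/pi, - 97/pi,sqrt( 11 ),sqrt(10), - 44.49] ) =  [-72*sqrt(17), - 80.61, - 79, - 44.49, - 97/pi, - 41 * sqrt( 3) /3, - 23*sqrt( 6)/33,1/pi,pi,sqrt( 10), sqrt(10),  sqrt( 11),44]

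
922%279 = 85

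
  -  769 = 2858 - 3627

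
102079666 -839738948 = -737659282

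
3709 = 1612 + 2097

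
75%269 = 75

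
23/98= 23/98 = 0.23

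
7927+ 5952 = 13879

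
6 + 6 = 12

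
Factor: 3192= 2^3*3^1 *7^1*19^1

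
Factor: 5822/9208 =2911/4604 = 2^(- 2)  *  41^1*71^1* 1151^ ( - 1)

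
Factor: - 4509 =-3^3*167^1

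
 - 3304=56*( - 59)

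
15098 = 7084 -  - 8014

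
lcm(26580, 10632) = 53160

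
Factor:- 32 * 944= - 30208 = - 2^9*59^1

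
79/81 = 79/81 = 0.98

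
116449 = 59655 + 56794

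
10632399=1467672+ 9164727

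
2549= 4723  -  2174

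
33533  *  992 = 33264736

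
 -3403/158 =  - 3403/158 =- 21.54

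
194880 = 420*464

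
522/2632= 261/1316 = 0.20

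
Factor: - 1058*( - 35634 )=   37700772 = 2^2 * 3^1*23^2 * 5939^1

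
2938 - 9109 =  - 6171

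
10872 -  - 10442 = 21314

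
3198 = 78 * 41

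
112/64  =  1+3/4 = 1.75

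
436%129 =49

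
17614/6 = 8807/3 =2935.67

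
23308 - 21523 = 1785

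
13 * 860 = 11180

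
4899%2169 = 561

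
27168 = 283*96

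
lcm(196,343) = 1372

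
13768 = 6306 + 7462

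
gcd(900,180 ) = 180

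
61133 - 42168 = 18965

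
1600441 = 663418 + 937023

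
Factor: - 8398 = -2^1 * 13^1  *  17^1 * 19^1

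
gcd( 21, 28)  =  7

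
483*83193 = 40182219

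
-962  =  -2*481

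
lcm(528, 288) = 3168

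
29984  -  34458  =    -  4474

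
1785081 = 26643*67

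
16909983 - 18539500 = -1629517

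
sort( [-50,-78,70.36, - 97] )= [ - 97, - 78, - 50,70.36] 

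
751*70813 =53180563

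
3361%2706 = 655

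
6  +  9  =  15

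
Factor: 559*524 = 292916 = 2^2*13^1*43^1*  131^1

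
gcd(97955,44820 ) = 5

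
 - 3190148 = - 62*51454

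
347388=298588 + 48800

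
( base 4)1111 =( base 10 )85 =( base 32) 2L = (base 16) 55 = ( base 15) 5A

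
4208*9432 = 39689856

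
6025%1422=337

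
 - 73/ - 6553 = 73/6553 = 0.01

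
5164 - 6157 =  - 993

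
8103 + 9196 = 17299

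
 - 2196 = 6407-8603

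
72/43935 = 24/14645 = 0.00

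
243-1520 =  - 1277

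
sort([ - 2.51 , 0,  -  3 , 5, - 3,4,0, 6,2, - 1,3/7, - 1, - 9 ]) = [- 9 ,-3, - 3, - 2.51, - 1,  -  1, 0, 0, 3/7,2,4, 5,6 ]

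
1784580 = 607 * 2940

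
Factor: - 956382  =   - 2^1*3^1 * 7^2*3253^1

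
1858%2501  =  1858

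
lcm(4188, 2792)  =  8376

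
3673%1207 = 52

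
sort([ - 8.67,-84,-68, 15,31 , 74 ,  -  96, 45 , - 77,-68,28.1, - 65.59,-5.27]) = [  -  96 , - 84 , - 77 ,-68,-68 , - 65.59, - 8.67 , - 5.27, 15 , 28.1, 31 , 45,74] 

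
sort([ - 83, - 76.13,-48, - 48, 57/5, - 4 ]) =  [-83, - 76.13, - 48, - 48, - 4, 57/5 ]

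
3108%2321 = 787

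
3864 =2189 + 1675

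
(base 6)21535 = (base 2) 101111000011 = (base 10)3011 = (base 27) 43e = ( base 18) 955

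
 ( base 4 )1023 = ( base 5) 300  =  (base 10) 75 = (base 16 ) 4B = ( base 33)29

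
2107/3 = 2107/3 = 702.33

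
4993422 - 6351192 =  - 1357770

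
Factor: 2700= 2^2*3^3*5^2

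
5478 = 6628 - 1150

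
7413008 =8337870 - 924862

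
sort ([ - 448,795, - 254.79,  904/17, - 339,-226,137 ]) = [  -  448, - 339,-254.79,  -  226,  904/17, 137, 795 ]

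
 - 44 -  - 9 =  - 35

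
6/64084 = 3/32042 =0.00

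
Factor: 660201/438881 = 3^1*19^( - 1 )*359^1*613^1*23099^( - 1 ) 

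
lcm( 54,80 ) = 2160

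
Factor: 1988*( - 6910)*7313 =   -  2^3*5^1 * 7^1*71^2*103^1*691^1 = - 100459266040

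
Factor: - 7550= - 2^1 * 5^2*151^1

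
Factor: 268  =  2^2*67^1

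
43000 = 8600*5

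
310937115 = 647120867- 336183752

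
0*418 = 0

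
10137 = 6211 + 3926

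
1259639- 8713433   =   - 7453794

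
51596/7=7370 + 6/7 = 7370.86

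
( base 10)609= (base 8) 1141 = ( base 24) 119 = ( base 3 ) 211120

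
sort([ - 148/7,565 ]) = [-148/7,565] 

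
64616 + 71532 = 136148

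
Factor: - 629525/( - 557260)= 845/748=2^( -2 )*5^1* 11^(-1 ) *13^2*17^( - 1 )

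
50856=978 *52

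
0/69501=0 = 0.00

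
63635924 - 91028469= - 27392545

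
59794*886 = 52977484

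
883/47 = 883/47 = 18.79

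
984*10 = 9840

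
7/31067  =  7/31067 = 0.00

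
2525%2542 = 2525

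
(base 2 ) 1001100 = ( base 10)76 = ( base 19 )40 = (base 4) 1030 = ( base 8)114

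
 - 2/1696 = -1 + 847/848 = - 0.00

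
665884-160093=505791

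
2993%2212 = 781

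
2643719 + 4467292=7111011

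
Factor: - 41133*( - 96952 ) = 2^3*3^1*12119^1*13711^1 = 3987926616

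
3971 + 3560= 7531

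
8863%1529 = 1218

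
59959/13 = 59959/13  =  4612.23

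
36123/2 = 18061 + 1/2=18061.50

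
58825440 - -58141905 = 116967345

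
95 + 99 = 194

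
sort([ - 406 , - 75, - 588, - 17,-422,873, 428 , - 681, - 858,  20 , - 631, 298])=[ - 858,-681, - 631, - 588, - 422, - 406 , - 75, - 17,20,  298, 428, 873 ] 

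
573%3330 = 573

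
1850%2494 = 1850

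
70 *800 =56000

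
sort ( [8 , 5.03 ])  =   [5.03,8]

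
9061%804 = 217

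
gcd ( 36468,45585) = 9117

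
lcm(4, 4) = 4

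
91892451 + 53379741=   145272192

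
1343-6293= - 4950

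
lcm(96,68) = 1632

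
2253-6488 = - 4235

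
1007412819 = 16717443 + 990695376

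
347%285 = 62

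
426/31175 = 426/31175 = 0.01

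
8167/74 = 8167/74 = 110.36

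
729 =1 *729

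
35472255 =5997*5915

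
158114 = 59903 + 98211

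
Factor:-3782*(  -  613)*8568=2^4*3^2*7^1*17^1*31^1 * 61^1*613^1 = 19863759888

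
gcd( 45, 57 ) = 3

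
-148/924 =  - 1+194/231=-  0.16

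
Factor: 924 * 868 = 802032 = 2^4 *3^1*7^2*11^1*31^1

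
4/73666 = 2/36833 = 0.00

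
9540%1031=261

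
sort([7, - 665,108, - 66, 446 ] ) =[-665, - 66,  7, 108,446]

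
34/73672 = 17/36836 = 0.00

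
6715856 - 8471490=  - 1755634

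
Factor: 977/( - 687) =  - 3^(  -  1 )*229^ ( - 1)* 977^1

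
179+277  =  456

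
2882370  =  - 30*( - 96079 )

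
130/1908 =65/954 =0.07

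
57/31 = 57/31 = 1.84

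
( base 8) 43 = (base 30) 15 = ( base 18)1h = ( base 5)120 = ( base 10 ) 35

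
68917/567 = 68917/567=121.55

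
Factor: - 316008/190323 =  - 2^3*11^1 *53^ ( - 1 ) = - 88/53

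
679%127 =44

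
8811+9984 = 18795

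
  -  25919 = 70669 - 96588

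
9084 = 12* 757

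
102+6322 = 6424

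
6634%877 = 495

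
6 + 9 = 15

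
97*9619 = 933043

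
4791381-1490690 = 3300691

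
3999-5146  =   - 1147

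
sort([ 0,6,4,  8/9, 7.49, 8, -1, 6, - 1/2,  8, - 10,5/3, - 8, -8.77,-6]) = [ - 10, - 8.77, - 8, - 6, - 1, - 1/2,0,8/9 , 5/3,4 , 6,6,7.49,8,  8]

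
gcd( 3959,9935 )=1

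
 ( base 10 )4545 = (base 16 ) 11c1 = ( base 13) 20B8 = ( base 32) 4e1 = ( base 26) 6il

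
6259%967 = 457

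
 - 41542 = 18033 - 59575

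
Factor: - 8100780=-2^2*3^1  *  5^1 * 37^1*41^1*89^1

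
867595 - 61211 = 806384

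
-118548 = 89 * (-1332)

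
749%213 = 110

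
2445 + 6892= 9337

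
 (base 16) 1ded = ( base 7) 31223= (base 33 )715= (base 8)16755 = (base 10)7661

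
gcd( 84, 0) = 84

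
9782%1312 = 598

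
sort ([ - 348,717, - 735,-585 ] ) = [-735,-585 , - 348, 717]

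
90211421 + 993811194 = 1084022615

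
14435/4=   3608+3/4=3608.75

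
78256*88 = 6886528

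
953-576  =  377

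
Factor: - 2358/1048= - 9/4 =-  2^(- 2) *3^2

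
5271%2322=627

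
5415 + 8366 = 13781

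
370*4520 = 1672400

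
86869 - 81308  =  5561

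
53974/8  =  6746 + 3/4 = 6746.75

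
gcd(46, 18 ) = 2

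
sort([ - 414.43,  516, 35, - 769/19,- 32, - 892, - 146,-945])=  [-945, -892, - 414.43, - 146, - 769/19, - 32,  35,516] 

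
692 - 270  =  422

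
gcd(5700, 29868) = 228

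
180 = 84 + 96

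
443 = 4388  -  3945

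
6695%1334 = 25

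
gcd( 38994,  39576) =582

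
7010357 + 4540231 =11550588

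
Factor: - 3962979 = -3^3*146777^1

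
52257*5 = 261285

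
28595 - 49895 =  - 21300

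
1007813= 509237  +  498576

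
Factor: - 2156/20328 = - 2^( - 1)*3^( - 1)*7^1*11^( - 1) = - 7/66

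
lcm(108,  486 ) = 972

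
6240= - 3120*( - 2 ) 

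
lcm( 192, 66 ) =2112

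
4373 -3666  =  707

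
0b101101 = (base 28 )1h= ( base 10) 45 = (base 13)36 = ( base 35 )1A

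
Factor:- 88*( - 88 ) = 2^6*11^2= 7744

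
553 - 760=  - 207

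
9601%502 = 63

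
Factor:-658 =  - 2^1* 7^1*47^1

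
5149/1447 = 3 + 808/1447 = 3.56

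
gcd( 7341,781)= 1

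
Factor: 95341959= 3^2*10593551^1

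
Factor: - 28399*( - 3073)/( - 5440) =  - 87270127/5440 =- 2^( - 6)*5^( - 1)*7^2*17^ ( - 1)*439^1*4057^1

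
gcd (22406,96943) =1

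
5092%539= 241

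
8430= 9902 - 1472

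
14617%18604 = 14617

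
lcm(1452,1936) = 5808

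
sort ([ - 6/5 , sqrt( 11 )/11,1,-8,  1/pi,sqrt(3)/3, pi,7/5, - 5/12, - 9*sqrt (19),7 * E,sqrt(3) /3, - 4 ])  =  [ - 9*sqrt( 19 ), - 8, - 4, - 6/5, - 5/12,sqrt(11 ) /11, 1/pi,sqrt( 3 ) /3,sqrt (3 ) /3,1, 7/5,pi, 7 * E] 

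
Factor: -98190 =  - 2^1 *3^2*5^1*1091^1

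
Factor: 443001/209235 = 307/145 = 5^( - 1 )*29^( - 1)*307^1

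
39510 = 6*6585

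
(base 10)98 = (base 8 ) 142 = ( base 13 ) 77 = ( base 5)343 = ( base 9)118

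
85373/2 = 85373/2 = 42686.50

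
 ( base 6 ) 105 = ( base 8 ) 51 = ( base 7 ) 56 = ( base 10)41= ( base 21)1k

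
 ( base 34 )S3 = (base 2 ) 1110111011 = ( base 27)18a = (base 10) 955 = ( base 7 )2533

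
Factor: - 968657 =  - 31^1*31247^1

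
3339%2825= 514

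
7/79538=7/79538 = 0.00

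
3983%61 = 18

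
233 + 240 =473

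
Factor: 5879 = 5879^1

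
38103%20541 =17562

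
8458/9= 8458/9 = 939.78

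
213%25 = 13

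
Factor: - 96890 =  - 2^1*5^1*9689^1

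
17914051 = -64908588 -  - 82822639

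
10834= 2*5417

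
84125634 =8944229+75181405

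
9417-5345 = 4072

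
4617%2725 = 1892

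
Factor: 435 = 3^1*5^1*29^1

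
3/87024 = 1/29008 = 0.00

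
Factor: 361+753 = 1114 = 2^1 *557^1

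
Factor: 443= 443^1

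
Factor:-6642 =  - 2^1*3^4 * 41^1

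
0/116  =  0 = 0.00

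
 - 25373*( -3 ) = 76119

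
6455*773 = 4989715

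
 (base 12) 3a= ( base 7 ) 64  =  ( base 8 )56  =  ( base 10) 46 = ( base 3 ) 1201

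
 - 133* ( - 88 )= 11704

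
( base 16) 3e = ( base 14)46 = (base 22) 2i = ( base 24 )2E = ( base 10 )62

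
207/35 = 5 + 32/35= 5.91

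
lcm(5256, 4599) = 36792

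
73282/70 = 36641/35  =  1046.89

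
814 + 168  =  982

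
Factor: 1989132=2^2*3^1*23^1*7207^1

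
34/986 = 1/29=0.03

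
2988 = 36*83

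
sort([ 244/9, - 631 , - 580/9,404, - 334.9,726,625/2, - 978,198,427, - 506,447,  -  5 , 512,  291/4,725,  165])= [ - 978, - 631,  -  506, - 334.9, - 580/9, - 5, 244/9,291/4, 165,198,625/2,404 , 427 , 447,512,725, 726]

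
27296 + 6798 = 34094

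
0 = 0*368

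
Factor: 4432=2^4*277^1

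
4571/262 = 4571/262= 17.45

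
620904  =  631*984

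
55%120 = 55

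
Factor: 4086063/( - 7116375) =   -  3^1 * 5^(- 3 ) * 7^ (-1)*191^1*2377^1 * 2711^(-1)= - 1362021/2372125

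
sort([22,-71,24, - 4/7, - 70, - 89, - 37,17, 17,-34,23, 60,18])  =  [ - 89,  -  71 ,  -  70,-37, - 34, - 4/7,17,17,18,22,23,24, 60 ]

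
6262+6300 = 12562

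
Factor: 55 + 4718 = 4773 = 3^1*37^1*43^1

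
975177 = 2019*483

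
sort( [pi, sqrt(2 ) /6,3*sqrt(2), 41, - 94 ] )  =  [ - 94 , sqrt(2) /6, pi,3*sqrt(2), 41 ]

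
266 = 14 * 19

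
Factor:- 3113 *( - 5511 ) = 3^1*11^2*167^1*283^1 = 17155743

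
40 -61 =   -  21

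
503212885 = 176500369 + 326712516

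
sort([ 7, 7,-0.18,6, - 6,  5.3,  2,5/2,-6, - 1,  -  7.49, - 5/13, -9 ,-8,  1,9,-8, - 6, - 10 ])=[-10, - 9,-8,-8, - 7.49,-6, - 6, - 6, - 1,-5/13,-0.18, 1 , 2,5/2 , 5.3,  6, 7, 7,9]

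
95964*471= 45199044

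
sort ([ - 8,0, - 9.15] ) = [ - 9.15, - 8,0 ]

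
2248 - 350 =1898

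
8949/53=8949/53 = 168.85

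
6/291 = 2/97 = 0.02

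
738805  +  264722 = 1003527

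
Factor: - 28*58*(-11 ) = 17864 = 2^3*7^1*11^1*29^1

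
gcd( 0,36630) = 36630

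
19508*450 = 8778600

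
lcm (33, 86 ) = 2838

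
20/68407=20/68407 = 0.00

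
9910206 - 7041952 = 2868254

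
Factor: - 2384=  - 2^4*149^1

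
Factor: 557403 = 3^1 *7^1*11^1 * 19^1*127^1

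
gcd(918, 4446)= 18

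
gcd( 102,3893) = 17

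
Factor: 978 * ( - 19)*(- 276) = 2^3*3^2*19^1*23^1*163^1 = 5128632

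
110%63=47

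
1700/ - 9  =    -  189 + 1/9 = - 188.89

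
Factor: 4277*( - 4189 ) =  - 17916353 = - 7^1*13^1*47^1*59^1*71^1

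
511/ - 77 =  - 7 + 4/11 = - 6.64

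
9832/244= 40 + 18/61 =40.30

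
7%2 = 1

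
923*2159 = 1992757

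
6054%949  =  360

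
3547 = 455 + 3092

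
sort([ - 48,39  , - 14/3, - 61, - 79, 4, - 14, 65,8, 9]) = [  -  79,  -  61,-48, - 14 ,  -  14/3, 4, 8, 9, 39,65]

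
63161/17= 3715 +6/17 = 3715.35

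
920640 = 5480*168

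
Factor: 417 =3^1*139^1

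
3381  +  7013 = 10394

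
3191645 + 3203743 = 6395388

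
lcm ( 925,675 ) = 24975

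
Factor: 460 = 2^2*  5^1*23^1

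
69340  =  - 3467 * ( - 20)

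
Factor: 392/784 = 2^( - 1 )=1/2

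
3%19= 3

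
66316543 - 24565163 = 41751380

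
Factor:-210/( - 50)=21/5 = 3^1*5^( - 1) * 7^1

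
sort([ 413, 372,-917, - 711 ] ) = [ - 917,-711, 372,413]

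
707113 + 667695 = 1374808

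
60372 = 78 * 774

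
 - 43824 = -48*913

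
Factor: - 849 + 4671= 2^1*3^1*7^2*13^1 = 3822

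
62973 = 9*6997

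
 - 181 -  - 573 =392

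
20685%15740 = 4945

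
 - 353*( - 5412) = 1910436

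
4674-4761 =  - 87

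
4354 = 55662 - 51308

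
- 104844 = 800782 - 905626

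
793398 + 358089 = 1151487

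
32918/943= 34+856/943 =34.91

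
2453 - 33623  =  - 31170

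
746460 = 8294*90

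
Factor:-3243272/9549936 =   -  405409/1193742 = -2^( - 1)*3^( - 2 )*11^(-1)*37^1*6029^( - 1)  *10957^1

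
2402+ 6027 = 8429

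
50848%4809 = 2758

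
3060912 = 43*71184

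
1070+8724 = 9794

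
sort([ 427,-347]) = [ - 347, 427 ]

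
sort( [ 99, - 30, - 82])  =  [ - 82,-30,99]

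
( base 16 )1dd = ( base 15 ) 21c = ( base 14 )261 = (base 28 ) h1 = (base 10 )477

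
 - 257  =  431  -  688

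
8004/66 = 121 + 3/11=121.27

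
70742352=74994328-4251976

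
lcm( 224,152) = 4256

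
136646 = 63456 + 73190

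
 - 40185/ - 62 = 40185/62 = 648.15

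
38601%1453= 823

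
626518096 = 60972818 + 565545278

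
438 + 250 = 688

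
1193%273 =101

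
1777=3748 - 1971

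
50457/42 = 16819/14  =  1201.36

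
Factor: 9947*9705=96535635  =  3^1*5^1*7^3*29^1*647^1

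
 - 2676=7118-9794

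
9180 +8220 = 17400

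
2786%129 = 77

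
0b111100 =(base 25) 2A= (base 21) 2i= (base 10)60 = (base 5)220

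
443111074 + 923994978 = 1367106052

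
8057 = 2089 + 5968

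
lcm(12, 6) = 12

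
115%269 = 115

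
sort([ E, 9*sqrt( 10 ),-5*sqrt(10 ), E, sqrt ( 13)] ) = [  -  5*sqrt ( 10), E, E,sqrt ( 13), 9*sqrt(10 )] 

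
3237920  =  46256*70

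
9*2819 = 25371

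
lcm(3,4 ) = 12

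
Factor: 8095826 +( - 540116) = 7555710 = 2^1*3^1 *5^1  *  251857^1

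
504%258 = 246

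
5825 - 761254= - 755429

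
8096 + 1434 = 9530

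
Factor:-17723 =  - 37^1 * 479^1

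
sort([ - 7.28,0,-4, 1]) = [- 7.28,- 4, 0, 1]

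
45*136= 6120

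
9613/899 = 9613/899 = 10.69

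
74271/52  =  74271/52 =1428.29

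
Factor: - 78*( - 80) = 6240 = 2^5* 3^1 * 5^1*13^1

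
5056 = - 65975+71031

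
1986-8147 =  - 6161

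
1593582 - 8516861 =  - 6923279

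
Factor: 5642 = 2^1*7^1*13^1*31^1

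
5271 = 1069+4202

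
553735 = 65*8519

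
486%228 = 30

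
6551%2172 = 35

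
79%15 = 4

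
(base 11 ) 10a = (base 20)6b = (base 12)AB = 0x83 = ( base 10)131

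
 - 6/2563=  - 1 + 2557/2563 = -0.00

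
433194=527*822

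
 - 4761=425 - 5186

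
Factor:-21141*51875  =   - 1096689375 = -3^6*5^4 * 29^1 * 83^1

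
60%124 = 60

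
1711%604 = 503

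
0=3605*0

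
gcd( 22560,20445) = 705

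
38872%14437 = 9998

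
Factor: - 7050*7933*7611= -2^1*3^2 * 5^2*43^1 *47^1*59^1*7933^1 = - 425665344150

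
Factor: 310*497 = 2^1 * 5^1* 7^1*31^1*71^1 = 154070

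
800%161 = 156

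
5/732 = 5/732 = 0.01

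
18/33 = 6/11 = 0.55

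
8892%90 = 72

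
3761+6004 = 9765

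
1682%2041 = 1682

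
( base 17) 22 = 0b100100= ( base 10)36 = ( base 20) 1G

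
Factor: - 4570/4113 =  - 2^1*3^(-2) *5^1 = - 10/9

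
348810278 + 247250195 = 596060473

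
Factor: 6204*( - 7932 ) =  - 49210128 = - 2^4*3^2*11^1*  47^1*661^1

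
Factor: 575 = 5^2 * 23^1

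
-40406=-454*89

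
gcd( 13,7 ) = 1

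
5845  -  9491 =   -  3646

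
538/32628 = 269/16314=0.02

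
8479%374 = 251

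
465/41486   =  465/41486  =  0.01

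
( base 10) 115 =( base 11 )A5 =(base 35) 3a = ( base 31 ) 3M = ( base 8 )163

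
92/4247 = 92/4247 = 0.02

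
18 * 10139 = 182502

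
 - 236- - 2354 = 2118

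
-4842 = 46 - 4888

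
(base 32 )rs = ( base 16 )37C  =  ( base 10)892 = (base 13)538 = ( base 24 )1D4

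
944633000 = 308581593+636051407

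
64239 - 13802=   50437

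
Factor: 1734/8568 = 2^( - 2)*3^( - 1)*7^(- 1)*17^1 = 17/84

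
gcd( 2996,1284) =428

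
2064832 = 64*32263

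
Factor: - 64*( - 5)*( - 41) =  - 13120= -2^6*5^1*41^1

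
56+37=93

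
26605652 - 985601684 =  - 958996032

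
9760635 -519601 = 9241034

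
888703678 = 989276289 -100572611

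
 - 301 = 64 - 365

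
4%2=0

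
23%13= 10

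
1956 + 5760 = 7716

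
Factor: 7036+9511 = 16547 = 16547^1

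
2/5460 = 1/2730= 0.00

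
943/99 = 943/99 = 9.53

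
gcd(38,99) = 1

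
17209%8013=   1183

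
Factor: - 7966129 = -71^1*112199^1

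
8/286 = 4/143 = 0.03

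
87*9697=843639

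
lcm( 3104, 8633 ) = 276256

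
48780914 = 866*56329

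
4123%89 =29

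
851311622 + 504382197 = 1355693819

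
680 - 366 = 314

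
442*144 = 63648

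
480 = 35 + 445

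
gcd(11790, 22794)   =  786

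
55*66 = 3630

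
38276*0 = 0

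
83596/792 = 20899/198 = 105.55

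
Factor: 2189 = 11^1*199^1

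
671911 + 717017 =1388928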